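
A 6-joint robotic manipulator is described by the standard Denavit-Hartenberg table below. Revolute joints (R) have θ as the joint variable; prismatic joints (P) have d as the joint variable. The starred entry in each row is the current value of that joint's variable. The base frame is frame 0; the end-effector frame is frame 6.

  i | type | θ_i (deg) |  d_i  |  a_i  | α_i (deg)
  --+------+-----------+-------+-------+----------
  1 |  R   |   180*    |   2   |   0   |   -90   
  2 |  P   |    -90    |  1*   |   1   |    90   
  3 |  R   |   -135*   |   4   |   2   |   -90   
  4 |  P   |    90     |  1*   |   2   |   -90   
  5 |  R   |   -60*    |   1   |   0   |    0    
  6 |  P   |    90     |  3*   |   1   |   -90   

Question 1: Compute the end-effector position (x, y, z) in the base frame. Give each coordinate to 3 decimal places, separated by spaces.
1.134 -2.061 4.768

after link 1: o_1 = (0.0000, 0.0000, 2.0000)
after link 2: o_2 = (-0.0000, -1.0000, 3.0000)
after link 3: o_3 = (4.0000, 0.4142, 1.5858)
after link 4: o_4 = (2.0000, 1.1213, 2.2929)
after link 5: o_5 = (2.0000, 0.4142, 3.0000)
after link 6: o_6 = (1.1340, -2.0607, 4.7678)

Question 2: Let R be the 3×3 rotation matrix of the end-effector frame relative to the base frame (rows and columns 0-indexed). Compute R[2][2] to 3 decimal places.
End-effector z-axis (col 2 of R) = (0.5000,-0.6124,-0.6124)
R[2][2] = -0.6124

-0.612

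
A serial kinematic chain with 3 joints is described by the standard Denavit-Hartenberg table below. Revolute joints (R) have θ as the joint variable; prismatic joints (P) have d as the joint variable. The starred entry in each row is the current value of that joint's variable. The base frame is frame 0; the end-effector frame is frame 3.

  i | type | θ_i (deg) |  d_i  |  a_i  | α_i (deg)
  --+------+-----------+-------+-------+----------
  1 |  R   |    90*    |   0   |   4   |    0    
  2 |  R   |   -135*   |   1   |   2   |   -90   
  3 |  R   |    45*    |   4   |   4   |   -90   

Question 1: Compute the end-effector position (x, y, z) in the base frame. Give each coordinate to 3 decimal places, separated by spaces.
after link 1: o_1 = (0.0000, 4.0000, 0.0000)
after link 2: o_2 = (1.4142, 2.5858, 1.0000)
after link 3: o_3 = (6.2426, 3.4142, -1.8284)

6.243 3.414 -1.828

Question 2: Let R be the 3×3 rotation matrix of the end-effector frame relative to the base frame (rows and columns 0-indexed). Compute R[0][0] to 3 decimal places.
0.500

End-effector x-axis (col 0 of R) = (0.5000,-0.5000,-0.7071)
R[0][0] = 0.5000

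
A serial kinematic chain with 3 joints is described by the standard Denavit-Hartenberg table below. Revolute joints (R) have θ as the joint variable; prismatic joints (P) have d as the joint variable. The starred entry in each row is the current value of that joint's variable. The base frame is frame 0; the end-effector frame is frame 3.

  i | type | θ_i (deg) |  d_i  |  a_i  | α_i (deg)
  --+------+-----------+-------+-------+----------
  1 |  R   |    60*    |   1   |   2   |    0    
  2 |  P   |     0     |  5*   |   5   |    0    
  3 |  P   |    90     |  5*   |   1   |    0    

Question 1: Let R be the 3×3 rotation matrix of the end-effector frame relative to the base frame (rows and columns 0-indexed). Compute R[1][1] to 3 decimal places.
-0.866

End-effector y-axis (col 1 of R) = (-0.5000,-0.8660,0.0000)
R[1][1] = -0.8660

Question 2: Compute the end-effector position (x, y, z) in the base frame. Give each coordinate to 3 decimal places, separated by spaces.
after link 1: o_1 = (1.0000, 1.7321, 1.0000)
after link 2: o_2 = (3.5000, 6.0622, 6.0000)
after link 3: o_3 = (2.6340, 6.5622, 11.0000)

2.634 6.562 11.000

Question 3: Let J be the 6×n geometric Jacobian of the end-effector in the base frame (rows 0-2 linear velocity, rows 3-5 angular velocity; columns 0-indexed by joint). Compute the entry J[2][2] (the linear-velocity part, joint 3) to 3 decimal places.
prismatic axis z_2 = (0.0000,0.0000,1.0000)
J_v[:, 2] = z_2; J_ω[:, 2] = (0,0,0)
entry J[2][2] = 1.0000

1.000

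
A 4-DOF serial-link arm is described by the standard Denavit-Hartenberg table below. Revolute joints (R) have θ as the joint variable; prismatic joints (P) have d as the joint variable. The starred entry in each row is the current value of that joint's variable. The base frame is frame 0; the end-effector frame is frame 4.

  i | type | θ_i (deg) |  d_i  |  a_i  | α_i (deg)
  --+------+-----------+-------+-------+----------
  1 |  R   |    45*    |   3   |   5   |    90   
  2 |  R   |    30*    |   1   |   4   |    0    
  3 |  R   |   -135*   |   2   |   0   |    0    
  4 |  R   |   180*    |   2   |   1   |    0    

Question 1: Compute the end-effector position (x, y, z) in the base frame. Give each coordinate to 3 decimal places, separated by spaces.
9.704 2.633 5.966

after link 1: o_1 = (3.5355, 3.5355, 3.0000)
after link 2: o_2 = (6.6921, 5.2779, 5.0000)
after link 3: o_3 = (8.1063, 3.8637, 5.0000)
after link 4: o_4 = (9.7036, 2.6325, 5.9659)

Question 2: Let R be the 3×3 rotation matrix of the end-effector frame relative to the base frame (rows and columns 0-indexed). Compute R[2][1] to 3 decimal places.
End-effector y-axis (col 1 of R) = (-0.6830,-0.6830,0.2588)
R[2][1] = 0.2588

0.259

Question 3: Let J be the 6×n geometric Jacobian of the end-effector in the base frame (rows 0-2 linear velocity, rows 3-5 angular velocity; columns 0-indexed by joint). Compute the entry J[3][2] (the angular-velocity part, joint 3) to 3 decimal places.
0.707

axis z_2 = (0.7071,-0.7071,0.0000); lever o_n−o_2 = (3.0114,-2.6454,0.9659)
cross product → J_v[:, 2] = (-0.6830,-0.6830,0.2588)
J_ω[:, 2] = z_2
entry J[3][2] = 0.7071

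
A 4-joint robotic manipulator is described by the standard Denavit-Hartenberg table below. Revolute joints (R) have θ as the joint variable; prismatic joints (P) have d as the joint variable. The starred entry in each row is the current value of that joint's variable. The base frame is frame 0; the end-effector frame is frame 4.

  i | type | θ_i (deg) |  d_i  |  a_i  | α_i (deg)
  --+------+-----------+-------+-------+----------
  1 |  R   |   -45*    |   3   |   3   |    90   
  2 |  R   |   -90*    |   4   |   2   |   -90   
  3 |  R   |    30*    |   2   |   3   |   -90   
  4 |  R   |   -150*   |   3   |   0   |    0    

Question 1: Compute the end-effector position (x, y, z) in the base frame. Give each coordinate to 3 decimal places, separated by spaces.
after link 1: o_1 = (2.1213, -2.1213, 3.0000)
after link 2: o_2 = (-0.7071, -4.9497, 1.0000)
after link 3: o_3 = (1.7678, -5.3033, -1.5981)
after link 4: o_4 = (3.6049, -3.4662, -0.0981)

3.605 -3.466 -0.098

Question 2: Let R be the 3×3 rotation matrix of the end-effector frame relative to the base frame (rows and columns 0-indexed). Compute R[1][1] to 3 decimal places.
End-effector y-axis (col 1 of R) = (0.7891,-0.4356,-0.4330)
R[1][1] = -0.4356

-0.436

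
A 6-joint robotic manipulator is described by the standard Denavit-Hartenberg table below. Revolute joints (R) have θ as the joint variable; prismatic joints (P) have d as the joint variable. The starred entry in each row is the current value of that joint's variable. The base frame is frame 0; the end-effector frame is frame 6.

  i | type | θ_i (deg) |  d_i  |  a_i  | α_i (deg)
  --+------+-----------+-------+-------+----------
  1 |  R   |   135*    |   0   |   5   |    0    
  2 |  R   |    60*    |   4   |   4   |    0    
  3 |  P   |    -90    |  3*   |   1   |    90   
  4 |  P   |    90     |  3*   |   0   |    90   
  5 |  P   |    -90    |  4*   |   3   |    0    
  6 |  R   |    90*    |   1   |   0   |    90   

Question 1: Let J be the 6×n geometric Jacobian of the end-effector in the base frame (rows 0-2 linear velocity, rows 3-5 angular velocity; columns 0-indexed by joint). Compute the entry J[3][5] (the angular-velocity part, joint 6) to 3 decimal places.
-0.259

axis z_5 = (-0.2588,0.9659,-0.0000); lever o_n−o_5 = (-0.2588,0.9659,0.0000)
cross product → J_v[:, 5] = (0.0000,0.0000,-0.0000)
J_ω[:, 5] = z_5
entry J[3][5] = -0.2588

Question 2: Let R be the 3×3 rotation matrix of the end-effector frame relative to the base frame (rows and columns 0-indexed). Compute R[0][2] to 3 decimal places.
End-effector z-axis (col 2 of R) = (-0.9659,-0.2588,-0.0000)
R[0][2] = -0.9659

-0.966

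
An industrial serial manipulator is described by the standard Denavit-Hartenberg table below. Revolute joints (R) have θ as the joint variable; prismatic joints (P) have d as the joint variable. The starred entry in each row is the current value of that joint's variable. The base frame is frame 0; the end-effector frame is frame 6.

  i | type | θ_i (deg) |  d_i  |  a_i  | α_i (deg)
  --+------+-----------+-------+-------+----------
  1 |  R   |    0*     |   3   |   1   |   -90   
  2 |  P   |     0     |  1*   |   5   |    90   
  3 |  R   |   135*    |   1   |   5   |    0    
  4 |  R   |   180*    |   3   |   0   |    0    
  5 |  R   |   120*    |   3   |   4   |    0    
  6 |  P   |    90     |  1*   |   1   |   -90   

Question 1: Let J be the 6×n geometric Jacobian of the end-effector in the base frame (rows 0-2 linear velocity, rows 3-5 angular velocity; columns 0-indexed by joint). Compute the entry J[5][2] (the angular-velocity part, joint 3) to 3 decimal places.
axis z_2 = (0.0000,0.0000,1.0000); lever o_n−o_2 = (-3.4662,7.6581,8.0000)
cross product → J_v[:, 2] = (-7.6581,-3.4662,0.0000)
J_ω[:, 2] = z_2
entry J[5][2] = 1.0000

1.000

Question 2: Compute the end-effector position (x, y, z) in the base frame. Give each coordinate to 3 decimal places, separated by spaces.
2.534 8.658 11.000

after link 1: o_1 = (1.0000, 0.0000, 3.0000)
after link 2: o_2 = (6.0000, 1.0000, 3.0000)
after link 3: o_3 = (2.4645, 4.5355, 4.0000)
after link 4: o_4 = (2.4645, 4.5355, 7.0000)
after link 5: o_5 = (3.4997, 8.3992, 10.0000)
after link 6: o_6 = (2.5338, 8.6581, 11.0000)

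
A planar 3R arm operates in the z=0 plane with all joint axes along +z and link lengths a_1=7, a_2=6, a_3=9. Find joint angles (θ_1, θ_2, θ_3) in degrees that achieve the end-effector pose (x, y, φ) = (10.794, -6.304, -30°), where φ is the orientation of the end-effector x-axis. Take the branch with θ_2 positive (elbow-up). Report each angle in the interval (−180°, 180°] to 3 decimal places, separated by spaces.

-90.004 150.001 -89.997

wrist centre = target − a_3·(cos φ, sin φ) = (2.9998, -1.8040)
cos θ_2 = (12.2530−7²−6²)/(2·7·6) = -0.8660; θ_2 = 150.0011° (elbow-up)
β = atan2(-1.8040,2.9998) = -31.0218°; ψ = atan2(2.9999,1.8038) = 58.9822°
θ_1 = β − ψ = -90.0040°
θ_3 = φ − θ_1 − θ_2 = -89.9971° (wrapped to (-180°,180°])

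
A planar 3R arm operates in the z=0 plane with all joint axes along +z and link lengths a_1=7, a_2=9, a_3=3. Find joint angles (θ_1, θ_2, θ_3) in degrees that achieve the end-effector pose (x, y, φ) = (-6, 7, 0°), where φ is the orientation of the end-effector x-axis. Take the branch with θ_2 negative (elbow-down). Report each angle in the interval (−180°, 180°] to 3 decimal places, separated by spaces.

wrist centre = target − a_3·(cos φ, sin φ) = (-9.0000, 7.0000)
cos θ_2 = (130.0000−7²−9²)/(2·7·9) = 0.0000; θ_2 = -90.0000° (elbow-down)
β = atan2(7.0000,-9.0000) = 142.1250°; ψ = atan2(-9.0000,7.0000) = -52.1250°
θ_1 = β − ψ = 194.2500°
θ_3 = φ − θ_1 − θ_2 = -104.2500° (wrapped to (-180°,180°])

-165.750 -90.000 -104.250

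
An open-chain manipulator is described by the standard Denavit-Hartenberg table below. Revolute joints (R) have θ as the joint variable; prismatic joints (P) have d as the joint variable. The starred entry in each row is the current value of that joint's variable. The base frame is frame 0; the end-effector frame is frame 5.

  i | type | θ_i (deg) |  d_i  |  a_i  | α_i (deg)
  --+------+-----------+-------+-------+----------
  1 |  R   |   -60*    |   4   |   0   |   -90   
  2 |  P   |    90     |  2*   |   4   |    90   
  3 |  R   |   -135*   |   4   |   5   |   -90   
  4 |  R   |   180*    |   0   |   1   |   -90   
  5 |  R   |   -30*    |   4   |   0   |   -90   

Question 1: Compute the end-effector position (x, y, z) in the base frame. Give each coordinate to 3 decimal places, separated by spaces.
3.283 -7.342 2.828

after link 1: o_1 = (0.0000, 0.0000, 4.0000)
after link 2: o_2 = (1.7321, 1.0000, 0.0000)
after link 3: o_3 = (0.6702, -4.2319, 3.5355)
after link 4: o_4 = (1.2826, -3.8783, 2.8284)
after link 5: o_5 = (3.2826, -7.3424, 2.8284)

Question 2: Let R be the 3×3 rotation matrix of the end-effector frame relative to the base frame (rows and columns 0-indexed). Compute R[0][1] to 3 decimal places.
End-effector y-axis (col 1 of R) = (-0.5000,0.8660,0.0000)
R[0][1] = -0.5000

-0.500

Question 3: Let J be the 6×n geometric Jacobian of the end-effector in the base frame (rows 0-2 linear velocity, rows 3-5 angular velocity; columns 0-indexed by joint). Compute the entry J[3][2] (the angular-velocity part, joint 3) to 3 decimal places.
0.500

axis z_2 = (0.5000,-0.8660,0.0000); lever o_n−o_2 = (1.5505,-8.3424,2.8284)
cross product → J_v[:, 2] = (-2.4495,-1.4142,-2.8284)
J_ω[:, 2] = z_2
entry J[3][2] = 0.5000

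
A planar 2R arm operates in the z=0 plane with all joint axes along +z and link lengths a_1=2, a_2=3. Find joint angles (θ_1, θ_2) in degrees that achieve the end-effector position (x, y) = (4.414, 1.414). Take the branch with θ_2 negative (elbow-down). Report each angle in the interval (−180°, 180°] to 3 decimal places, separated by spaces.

cos θ_2 = (21.4828−2²−3²)/(2·2·3) = 0.7069; θ_2 = -45.0168° (elbow-down)
β = atan2(1.4140,4.4140) = 17.7626°; ψ = atan2(-2.1219,4.1207) = -27.2461°
θ_1 = β − ψ = 45.0087°

45.009 -45.017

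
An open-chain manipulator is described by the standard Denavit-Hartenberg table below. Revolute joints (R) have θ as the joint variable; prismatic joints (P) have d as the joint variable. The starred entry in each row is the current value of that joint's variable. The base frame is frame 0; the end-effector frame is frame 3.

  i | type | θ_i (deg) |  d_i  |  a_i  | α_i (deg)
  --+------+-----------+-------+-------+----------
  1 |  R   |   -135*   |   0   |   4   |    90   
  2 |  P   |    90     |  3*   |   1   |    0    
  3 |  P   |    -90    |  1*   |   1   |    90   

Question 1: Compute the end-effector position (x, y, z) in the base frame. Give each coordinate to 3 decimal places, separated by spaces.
-6.364 -0.707 1.000

after link 1: o_1 = (-2.8284, -2.8284, 0.0000)
after link 2: o_2 = (-4.9497, -0.7071, 1.0000)
after link 3: o_3 = (-6.3640, -0.7071, 1.0000)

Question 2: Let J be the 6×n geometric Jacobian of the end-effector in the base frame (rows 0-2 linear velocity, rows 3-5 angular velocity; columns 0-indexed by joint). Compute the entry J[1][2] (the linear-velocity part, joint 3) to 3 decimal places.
0.707

prismatic axis z_2 = (-0.7071,0.7071,0.0000)
J_v[:, 2] = z_2; J_ω[:, 2] = (0,0,0)
entry J[1][2] = 0.7071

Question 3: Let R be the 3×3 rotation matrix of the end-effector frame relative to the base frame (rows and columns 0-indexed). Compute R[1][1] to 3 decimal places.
End-effector y-axis (col 1 of R) = (-0.7071,0.7071,0.0000)
R[1][1] = 0.7071

0.707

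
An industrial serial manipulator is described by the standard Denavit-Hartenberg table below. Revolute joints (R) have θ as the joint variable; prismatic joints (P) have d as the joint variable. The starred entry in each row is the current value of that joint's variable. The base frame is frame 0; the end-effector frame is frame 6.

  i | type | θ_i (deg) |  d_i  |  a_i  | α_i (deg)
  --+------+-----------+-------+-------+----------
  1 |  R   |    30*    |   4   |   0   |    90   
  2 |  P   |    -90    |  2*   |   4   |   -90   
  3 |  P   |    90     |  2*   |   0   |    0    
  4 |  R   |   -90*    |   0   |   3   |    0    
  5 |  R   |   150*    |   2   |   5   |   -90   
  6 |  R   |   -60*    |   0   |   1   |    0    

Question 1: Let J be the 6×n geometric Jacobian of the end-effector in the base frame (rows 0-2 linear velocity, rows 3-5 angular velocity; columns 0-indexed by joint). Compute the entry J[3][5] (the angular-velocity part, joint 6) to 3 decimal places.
0.433

axis z_5 = (0.4330,-0.7500,0.5000); lever o_n−o_5 = (0.6250,0.6495,0.4330)
cross product → J_v[:, 5] = (-0.6495,0.1250,0.7500)
J_ω[:, 5] = z_5
entry J[3][5] = 0.4330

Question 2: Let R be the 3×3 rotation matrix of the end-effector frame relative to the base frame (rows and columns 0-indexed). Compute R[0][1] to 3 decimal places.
End-effector y-axis (col 1 of R) = (-0.6495,0.1250,0.7500)
R[0][1] = -0.6495

-0.650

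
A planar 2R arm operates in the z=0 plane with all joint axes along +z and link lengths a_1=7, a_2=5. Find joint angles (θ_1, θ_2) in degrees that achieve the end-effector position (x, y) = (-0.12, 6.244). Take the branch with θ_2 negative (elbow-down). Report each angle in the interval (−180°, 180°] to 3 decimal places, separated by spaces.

134.999 -119.998

cos θ_2 = (39.0019−7²−5²)/(2·7·5) = -0.5000; θ_2 = -119.9982° (elbow-down)
β = atan2(6.2440,-0.1200) = 91.1010°; ψ = atan2(-4.3302,4.5001) = -43.8975°
θ_1 = β − ψ = 134.9985°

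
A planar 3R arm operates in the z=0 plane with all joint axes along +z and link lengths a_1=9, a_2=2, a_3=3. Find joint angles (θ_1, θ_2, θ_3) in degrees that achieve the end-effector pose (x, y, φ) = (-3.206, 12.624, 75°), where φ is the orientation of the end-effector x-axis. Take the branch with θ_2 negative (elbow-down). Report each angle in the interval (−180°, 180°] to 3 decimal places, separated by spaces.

119.999 -44.992 -0.007

wrist centre = target − a_3·(cos φ, sin φ) = (-3.9825, 9.7262)
cos θ_2 = (110.4594−9²−2²)/(2·9·2) = 0.7072; θ_2 = -44.9921° (elbow-down)
β = atan2(9.7262,-3.9825) = 112.2669°; ψ = atan2(-1.4140,10.4144) = -7.7321°
θ_1 = β − ψ = 119.9990°
θ_3 = φ − θ_1 − θ_2 = -0.0069° (wrapped to (-180°,180°])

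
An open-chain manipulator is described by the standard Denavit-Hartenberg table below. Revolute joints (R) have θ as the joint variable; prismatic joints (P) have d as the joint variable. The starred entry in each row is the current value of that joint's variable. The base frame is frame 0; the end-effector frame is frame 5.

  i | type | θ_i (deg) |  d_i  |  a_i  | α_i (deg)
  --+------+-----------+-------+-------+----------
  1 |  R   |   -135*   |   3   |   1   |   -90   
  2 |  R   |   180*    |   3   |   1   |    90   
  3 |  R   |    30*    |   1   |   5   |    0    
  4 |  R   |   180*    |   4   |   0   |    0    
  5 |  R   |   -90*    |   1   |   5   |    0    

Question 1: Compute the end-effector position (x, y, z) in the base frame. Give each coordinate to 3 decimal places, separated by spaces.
8.245 -5.657 -3.000

after link 1: o_1 = (-0.7071, -0.7071, 3.0000)
after link 2: o_2 = (2.1213, -2.1213, 3.0000)
after link 3: o_3 = (6.9509, -0.8272, 2.0000)
after link 4: o_4 = (6.9509, -0.8272, -2.0000)
after link 5: o_5 = (8.2450, -5.6569, -3.0000)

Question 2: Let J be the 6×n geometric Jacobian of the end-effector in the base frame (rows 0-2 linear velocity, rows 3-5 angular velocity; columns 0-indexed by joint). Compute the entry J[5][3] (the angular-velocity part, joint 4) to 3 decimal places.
axis z_3 = (0.0000,-0.0000,-1.0000); lever o_n−o_3 = (1.2941,-4.8296,-5.0000)
cross product → J_v[:, 3] = (-4.8296,-1.2941,0.0000)
J_ω[:, 3] = z_3
entry J[5][3] = -1.0000

-1.000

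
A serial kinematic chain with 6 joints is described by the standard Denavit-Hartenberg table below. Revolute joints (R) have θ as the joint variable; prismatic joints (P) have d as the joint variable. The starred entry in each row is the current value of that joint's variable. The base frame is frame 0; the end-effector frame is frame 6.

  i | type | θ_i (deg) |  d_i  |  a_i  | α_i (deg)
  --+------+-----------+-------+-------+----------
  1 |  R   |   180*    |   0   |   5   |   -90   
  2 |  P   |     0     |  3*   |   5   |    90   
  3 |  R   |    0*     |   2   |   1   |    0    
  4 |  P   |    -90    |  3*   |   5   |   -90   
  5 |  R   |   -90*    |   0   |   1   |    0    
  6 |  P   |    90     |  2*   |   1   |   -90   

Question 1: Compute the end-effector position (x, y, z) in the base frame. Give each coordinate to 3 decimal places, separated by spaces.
-13.000 3.000 6.000

after link 1: o_1 = (-5.0000, 0.0000, 0.0000)
after link 2: o_2 = (-10.0000, -3.0000, 0.0000)
after link 3: o_3 = (-11.0000, -3.0000, 2.0000)
after link 4: o_4 = (-11.0000, 2.0000, 5.0000)
after link 5: o_5 = (-11.0000, 2.0000, 6.0000)
after link 6: o_6 = (-13.0000, 3.0000, 6.0000)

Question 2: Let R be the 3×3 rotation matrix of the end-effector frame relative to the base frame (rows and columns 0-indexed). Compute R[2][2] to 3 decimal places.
End-effector z-axis (col 2 of R) = (-0.0000,0.0000,-1.0000)
R[2][2] = -1.0000

-1.000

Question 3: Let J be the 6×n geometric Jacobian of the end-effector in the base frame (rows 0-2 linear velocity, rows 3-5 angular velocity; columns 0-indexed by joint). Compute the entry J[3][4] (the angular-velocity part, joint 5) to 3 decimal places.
-1.000

axis z_4 = (-1.0000,0.0000,0.0000); lever o_n−o_4 = (-2.0000,1.0000,1.0000)
cross product → J_v[:, 4] = (0.0000,1.0000,-1.0000)
J_ω[:, 4] = z_4
entry J[3][4] = -1.0000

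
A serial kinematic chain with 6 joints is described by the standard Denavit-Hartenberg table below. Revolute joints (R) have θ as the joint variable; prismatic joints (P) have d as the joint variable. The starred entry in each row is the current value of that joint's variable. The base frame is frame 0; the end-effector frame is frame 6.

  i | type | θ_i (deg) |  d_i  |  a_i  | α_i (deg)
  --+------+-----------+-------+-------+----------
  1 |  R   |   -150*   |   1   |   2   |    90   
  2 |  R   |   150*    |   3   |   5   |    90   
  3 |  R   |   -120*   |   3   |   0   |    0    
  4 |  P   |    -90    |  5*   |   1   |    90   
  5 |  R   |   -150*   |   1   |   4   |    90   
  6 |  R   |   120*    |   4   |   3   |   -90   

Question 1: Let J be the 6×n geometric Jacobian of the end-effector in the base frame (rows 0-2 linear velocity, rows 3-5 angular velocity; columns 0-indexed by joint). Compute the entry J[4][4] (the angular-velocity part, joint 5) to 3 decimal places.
0.967

axis z_4 = (-0.0580,0.9665,0.2500); lever o_n−o_4 = (2.5791,2.6824,4.6205)
cross product → J_v[:, 4] = (3.7952,0.9128,-2.6483)
J_ω[:, 4] = z_4
entry J[4][4] = 0.9665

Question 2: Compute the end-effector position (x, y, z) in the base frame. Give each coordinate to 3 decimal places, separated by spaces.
-1.267 4.504 14.616

after link 1: o_1 = (-1.7321, -1.0000, 1.0000)
after link 2: o_2 = (0.5179, 3.7631, 3.5000)
after link 3: o_3 = (-0.7811, 3.0131, 6.0981)
after link 4: o_4 = (-3.8457, 1.8212, 9.9952)
after link 5: o_5 = (0.0784, 3.0867, 10.0131)
after link 6: o_6 = (-1.2666, 4.5036, 14.6157)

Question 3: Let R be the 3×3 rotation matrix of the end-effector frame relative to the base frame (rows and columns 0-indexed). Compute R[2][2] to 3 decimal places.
-0.075

End-effector z-axis (col 2 of R) = (-0.8331,-0.5480,-0.0748)
R[2][2] = -0.0748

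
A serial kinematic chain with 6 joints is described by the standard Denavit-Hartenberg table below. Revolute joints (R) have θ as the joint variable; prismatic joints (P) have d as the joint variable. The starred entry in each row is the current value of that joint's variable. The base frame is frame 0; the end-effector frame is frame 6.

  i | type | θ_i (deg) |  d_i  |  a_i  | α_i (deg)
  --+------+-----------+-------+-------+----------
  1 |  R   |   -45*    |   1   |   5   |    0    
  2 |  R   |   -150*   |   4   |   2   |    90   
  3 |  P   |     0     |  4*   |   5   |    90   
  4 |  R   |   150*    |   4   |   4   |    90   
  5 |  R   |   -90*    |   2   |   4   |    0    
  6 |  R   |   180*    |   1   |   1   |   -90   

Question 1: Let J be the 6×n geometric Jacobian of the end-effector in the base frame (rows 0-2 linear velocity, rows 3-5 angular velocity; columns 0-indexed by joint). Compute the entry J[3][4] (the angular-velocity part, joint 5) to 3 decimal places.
-0.259

axis z_4 = (-0.2588,0.9659,0.0000); lever o_n−o_4 = (-0.7765,2.8978,3.0000)
cross product → J_v[:, 4] = (2.8978,0.7765,-0.0000)
J_ω[:, 4] = z_4
entry J[3][4] = -0.2588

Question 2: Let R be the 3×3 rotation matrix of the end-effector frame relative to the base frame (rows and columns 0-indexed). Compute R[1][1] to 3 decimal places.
End-effector y-axis (col 1 of R) = (0.2588,-0.9659,-0.0000)
R[1][1] = -0.9659

-0.966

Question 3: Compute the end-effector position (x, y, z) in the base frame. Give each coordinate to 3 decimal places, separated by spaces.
after link 1: o_1 = (3.5355, -3.5355, 1.0000)
after link 2: o_2 = (1.6037, -3.0179, 5.0000)
after link 3: o_3 = (-2.1907, 2.1399, 5.0000)
after link 4: o_4 = (1.6730, 3.1752, 1.0000)
after link 5: o_5 = (1.1554, 5.1070, 5.0000)
after link 6: o_6 = (0.8966, 6.0730, 4.0000)

0.897 6.073 4.000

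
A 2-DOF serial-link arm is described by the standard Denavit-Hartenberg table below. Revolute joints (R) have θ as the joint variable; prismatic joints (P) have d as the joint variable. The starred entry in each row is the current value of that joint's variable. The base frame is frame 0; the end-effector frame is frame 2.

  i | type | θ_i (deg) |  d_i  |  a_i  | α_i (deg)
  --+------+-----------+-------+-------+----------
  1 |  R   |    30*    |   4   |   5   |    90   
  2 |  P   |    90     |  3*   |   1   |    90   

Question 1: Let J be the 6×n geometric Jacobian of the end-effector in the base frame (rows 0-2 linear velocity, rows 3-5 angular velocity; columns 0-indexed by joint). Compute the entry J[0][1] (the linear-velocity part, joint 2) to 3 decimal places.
0.500

prismatic axis z_1 = (0.5000,-0.8660,0.0000)
J_v[:, 1] = z_1; J_ω[:, 1] = (0,0,0)
entry J[0][1] = 0.5000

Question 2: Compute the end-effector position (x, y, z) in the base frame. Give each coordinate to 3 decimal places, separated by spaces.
after link 1: o_1 = (4.3301, 2.5000, 4.0000)
after link 2: o_2 = (5.8301, -0.0981, 5.0000)

5.830 -0.098 5.000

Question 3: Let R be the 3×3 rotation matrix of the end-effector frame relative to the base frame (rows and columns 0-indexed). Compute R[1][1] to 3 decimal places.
-0.866

End-effector y-axis (col 1 of R) = (0.5000,-0.8660,0.0000)
R[1][1] = -0.8660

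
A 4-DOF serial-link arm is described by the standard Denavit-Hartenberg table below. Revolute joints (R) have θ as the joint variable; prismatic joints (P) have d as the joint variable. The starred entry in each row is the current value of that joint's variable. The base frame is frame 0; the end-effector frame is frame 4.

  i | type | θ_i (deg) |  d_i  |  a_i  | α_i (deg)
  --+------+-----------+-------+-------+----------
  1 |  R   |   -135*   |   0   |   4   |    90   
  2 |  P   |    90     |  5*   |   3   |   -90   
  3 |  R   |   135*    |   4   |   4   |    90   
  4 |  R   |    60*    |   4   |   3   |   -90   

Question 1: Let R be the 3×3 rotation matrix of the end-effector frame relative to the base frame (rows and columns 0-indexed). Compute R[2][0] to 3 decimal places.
-0.354

End-effector x-axis (col 0 of R) = (0.8624,0.3624,-0.3536)
R[2][0] = -0.3536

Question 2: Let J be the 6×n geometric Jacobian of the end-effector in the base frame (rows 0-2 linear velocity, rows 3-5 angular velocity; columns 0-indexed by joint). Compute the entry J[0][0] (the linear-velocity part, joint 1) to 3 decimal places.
-0.623

axis z_0 = ẑ; lever o_n−o_0 = (3.0516,0.6227,1.9393)
cross product → J_v[:, 0] = (-0.6227,3.0516,0.0000)
J_ω[:, 0] = z_0
entry J[0][0] = -0.6227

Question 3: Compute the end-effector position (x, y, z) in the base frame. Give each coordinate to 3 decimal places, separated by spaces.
after link 1: o_1 = (-2.8284, -2.8284, 0.0000)
after link 2: o_2 = (-6.3640, 0.7071, 3.0000)
after link 3: o_3 = (-1.5355, 1.5355, 0.1716)
after link 4: o_4 = (3.0516, 0.6227, 1.9393)

3.052 0.623 1.939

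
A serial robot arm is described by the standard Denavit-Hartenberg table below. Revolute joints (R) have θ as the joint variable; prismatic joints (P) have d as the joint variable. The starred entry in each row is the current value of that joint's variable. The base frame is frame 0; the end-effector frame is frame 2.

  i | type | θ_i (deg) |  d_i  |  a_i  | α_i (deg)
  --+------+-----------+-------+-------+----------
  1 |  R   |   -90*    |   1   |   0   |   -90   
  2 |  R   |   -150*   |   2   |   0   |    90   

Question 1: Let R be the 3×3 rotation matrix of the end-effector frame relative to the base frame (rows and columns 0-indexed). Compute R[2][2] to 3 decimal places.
-0.866

End-effector z-axis (col 2 of R) = (0.0000,0.5000,-0.8660)
R[2][2] = -0.8660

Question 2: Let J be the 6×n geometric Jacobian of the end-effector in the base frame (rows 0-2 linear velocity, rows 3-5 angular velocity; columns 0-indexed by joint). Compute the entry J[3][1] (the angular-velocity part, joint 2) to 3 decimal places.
1.000

axis z_1 = (1.0000,0.0000,0.0000); lever o_n−o_1 = (2.0000,0.0000,0.0000)
cross product → J_v[:, 1] = (0.0000,-0.0000,0.0000)
J_ω[:, 1] = z_1
entry J[3][1] = 1.0000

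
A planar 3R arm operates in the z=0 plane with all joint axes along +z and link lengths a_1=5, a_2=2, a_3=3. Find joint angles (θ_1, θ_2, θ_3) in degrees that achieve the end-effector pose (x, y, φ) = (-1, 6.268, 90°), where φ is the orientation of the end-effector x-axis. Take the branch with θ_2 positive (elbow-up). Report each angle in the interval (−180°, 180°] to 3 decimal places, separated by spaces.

wrist centre = target − a_3·(cos φ, sin φ) = (-1.0000, 3.2680)
cos θ_2 = (11.6798−5²−2²)/(2·5·2) = -0.8660; θ_2 = 149.9981° (elbow-up)
β = atan2(3.2680,-1.0000) = 107.0140°; ψ = atan2(1.0001,3.2680) = 17.0150°
θ_1 = β − ψ = 89.9990°
θ_3 = φ − θ_1 − θ_2 = -149.9971° (wrapped to (-180°,180°])

89.999 149.998 -149.997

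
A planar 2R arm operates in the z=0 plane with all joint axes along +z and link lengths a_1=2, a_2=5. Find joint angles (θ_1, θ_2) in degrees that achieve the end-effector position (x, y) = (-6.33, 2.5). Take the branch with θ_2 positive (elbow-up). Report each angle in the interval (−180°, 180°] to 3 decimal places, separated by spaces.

cos θ_2 = (46.3189−2²−5²)/(2·2·5) = 0.8659; θ_2 = 30.0092° (elbow-up)
β = atan2(2.5000,-6.3300) = 158.4487°; ψ = atan2(2.5007,6.3297) = 21.5576°
θ_1 = β − ψ = 136.8911°

136.891 30.009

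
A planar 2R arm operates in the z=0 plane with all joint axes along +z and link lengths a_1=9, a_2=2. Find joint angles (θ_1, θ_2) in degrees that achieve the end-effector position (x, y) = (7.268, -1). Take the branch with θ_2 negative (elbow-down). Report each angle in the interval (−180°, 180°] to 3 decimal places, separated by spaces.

0.001 -149.998

cos θ_2 = (53.8238−9²−2²)/(2·9·2) = -0.8660; θ_2 = -149.9976° (elbow-down)
β = atan2(-1.0000,7.2680) = -7.8341°; ψ = atan2(-1.0001,7.2680) = -7.8347°
θ_1 = β − ψ = 0.0006°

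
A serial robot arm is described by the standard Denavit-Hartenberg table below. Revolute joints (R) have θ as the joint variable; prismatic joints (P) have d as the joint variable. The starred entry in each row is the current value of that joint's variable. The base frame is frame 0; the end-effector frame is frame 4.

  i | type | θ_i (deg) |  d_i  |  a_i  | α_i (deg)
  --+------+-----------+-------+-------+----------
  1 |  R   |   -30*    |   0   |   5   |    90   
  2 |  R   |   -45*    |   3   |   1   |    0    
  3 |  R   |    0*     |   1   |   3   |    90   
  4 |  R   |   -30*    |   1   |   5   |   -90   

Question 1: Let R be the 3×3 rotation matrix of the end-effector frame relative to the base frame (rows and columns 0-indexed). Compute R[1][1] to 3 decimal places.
-0.354

End-effector y-axis (col 1 of R) = (0.6124,-0.3536,0.7071)
R[1][1] = -0.3536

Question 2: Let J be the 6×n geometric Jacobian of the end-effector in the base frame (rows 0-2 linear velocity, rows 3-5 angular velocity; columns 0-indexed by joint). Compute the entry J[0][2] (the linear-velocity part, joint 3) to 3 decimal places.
axis z_2 = (-0.5000,-0.8660,0.0000); lever o_n−o_2 = (4.6264,-0.9390,-5.8903)
cross product → J_v[:, 2] = (5.1011,-2.9451,4.4761)
J_ω[:, 2] = z_2
entry J[0][2] = 5.1011

5.101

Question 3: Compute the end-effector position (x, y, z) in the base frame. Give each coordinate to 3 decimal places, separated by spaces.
8.069 -6.391 -6.597

after link 1: o_1 = (4.3301, -2.5000, 0.0000)
after link 2: o_2 = (3.4425, -5.4516, -0.7071)
after link 3: o_3 = (4.7796, -7.3783, -2.8284)
after link 4: o_4 = (8.0689, -6.3906, -6.5974)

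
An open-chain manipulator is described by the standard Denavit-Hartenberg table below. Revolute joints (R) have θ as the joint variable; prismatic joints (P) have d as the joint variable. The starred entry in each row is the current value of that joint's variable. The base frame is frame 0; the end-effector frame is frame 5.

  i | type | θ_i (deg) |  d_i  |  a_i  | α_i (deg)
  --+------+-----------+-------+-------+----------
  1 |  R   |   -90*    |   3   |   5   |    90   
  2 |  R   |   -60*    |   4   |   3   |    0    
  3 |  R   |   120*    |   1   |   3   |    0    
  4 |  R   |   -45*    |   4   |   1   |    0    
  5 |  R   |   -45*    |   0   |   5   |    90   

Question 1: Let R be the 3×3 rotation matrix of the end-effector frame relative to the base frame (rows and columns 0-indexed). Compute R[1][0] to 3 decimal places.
-0.866

End-effector x-axis (col 0 of R) = (0.0000,-0.8660,-0.5000)
R[1][0] = -0.8660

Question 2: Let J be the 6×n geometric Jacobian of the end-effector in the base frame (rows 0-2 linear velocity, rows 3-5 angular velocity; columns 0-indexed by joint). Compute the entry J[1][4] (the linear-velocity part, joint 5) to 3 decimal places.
-2.500

axis z_4 = (-1.0000,-0.0000,0.0000); lever o_n−o_4 = (0.0000,-4.3301,-2.5000)
cross product → J_v[:, 4] = (0.0000,-2.5000,4.3301)
J_ω[:, 4] = z_4
entry J[1][4] = -2.5000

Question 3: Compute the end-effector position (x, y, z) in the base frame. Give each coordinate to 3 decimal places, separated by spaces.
-9.000 -13.296 0.759

after link 1: o_1 = (0.0000, -5.0000, 3.0000)
after link 2: o_2 = (-4.0000, -6.5000, 0.4019)
after link 3: o_3 = (-5.0000, -8.0000, 3.0000)
after link 4: o_4 = (-9.0000, -8.9659, 3.2588)
after link 5: o_5 = (-9.0000, -13.2961, 0.7588)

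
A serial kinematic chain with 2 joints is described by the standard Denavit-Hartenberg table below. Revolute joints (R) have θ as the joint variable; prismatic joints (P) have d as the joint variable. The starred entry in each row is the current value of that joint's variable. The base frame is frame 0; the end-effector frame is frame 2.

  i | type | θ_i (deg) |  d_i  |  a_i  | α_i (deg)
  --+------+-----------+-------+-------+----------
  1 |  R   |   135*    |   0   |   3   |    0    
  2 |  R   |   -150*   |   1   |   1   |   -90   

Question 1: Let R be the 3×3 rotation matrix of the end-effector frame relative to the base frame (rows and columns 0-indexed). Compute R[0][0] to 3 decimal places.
End-effector x-axis (col 0 of R) = (0.9659,-0.2588,0.0000)
R[0][0] = 0.9659

0.966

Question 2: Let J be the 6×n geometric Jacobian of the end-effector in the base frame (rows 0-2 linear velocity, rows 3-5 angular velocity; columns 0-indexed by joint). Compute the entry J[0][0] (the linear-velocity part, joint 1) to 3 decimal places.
-1.863

axis z_0 = ẑ; lever o_n−o_0 = (-1.1554,1.8625,1.0000)
cross product → J_v[:, 0] = (-1.8625,-1.1554,0.0000)
J_ω[:, 0] = z_0
entry J[0][0] = -1.8625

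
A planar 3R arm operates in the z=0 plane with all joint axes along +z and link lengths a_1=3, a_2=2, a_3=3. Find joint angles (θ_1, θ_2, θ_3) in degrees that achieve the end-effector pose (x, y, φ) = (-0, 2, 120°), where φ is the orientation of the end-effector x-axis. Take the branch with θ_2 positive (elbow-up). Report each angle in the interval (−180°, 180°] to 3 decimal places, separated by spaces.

-60.000 150.000 30.000

wrist centre = target − a_3·(cos φ, sin φ) = (1.5000, -0.5981)
cos θ_2 = (2.6077−3²−2²)/(2·3·2) = -0.8660; θ_2 = 150.0000° (elbow-up)
β = atan2(-0.5981,1.5000) = -21.7380°; ψ = atan2(1.0000,1.2679) = 38.2620°
θ_1 = β − ψ = -60.0000°
θ_3 = φ − θ_1 − θ_2 = 30.0000° (wrapped to (-180°,180°])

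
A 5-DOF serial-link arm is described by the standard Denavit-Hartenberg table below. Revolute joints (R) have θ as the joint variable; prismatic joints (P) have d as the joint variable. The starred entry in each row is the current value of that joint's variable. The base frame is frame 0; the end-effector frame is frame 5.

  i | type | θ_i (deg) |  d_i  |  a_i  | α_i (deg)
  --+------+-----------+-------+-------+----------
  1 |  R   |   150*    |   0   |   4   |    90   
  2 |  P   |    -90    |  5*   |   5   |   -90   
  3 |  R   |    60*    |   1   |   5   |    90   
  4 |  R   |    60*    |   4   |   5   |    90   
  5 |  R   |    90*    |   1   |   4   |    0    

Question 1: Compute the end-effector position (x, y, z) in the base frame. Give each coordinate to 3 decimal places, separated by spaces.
after link 1: o_1 = (-3.4641, 2.0000, 0.0000)
after link 2: o_2 = (-0.9641, 6.3301, -5.0000)
after link 3: o_3 = (-3.9952, 3.0801, -7.5000)
after link 4: o_4 = (-7.8277, 5.1022, -12.2141)
after link 5: o_5 = (-6.7697, 5.9348, -16.1112)

-6.770 5.935 -16.111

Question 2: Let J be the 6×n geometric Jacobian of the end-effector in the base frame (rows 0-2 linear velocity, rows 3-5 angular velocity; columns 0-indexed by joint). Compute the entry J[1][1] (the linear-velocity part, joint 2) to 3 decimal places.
prismatic axis z_1 = (0.5000,0.8660,0.0000)
J_v[:, 1] = z_1; J_ω[:, 1] = (0,0,0)
entry J[1][1] = 0.8660

0.866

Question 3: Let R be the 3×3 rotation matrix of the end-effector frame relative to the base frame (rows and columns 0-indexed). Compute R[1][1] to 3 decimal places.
End-effector y-axis (col 1 of R) = (0.9665,-0.0580,0.2500)
R[1][1] = -0.0580

-0.058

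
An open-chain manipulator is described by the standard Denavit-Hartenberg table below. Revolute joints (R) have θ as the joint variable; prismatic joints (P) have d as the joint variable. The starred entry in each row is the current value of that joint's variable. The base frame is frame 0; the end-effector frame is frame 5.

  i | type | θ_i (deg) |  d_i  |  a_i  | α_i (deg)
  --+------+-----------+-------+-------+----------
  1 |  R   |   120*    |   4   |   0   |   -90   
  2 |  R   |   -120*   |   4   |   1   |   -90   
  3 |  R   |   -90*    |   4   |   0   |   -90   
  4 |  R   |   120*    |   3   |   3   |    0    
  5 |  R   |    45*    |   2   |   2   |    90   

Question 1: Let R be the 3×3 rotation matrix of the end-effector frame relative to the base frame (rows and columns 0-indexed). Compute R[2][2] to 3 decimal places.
-0.483

End-effector z-axis (col 2 of R) = (0.1941,-0.8539,-0.4830)
R[2][2] = -0.4830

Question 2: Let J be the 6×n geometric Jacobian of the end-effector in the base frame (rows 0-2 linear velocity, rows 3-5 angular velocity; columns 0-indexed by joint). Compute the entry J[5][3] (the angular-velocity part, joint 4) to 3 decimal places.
0.866

axis z_3 = (0.2500,-0.4330,0.8660); lever o_n−o_3 = (5.5712,-2.7859,2.7723)
cross product → J_v[:, 3] = (1.2123,4.1317,1.7159)
J_ω[:, 3] = z_3
entry J[5][3] = 0.8660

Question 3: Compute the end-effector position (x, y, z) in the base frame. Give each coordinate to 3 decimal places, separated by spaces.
after link 1: o_1 = (0.0000, 0.0000, 4.0000)
after link 2: o_2 = (-3.2141, -2.4330, 4.8660)
after link 3: o_3 = (-4.9462, 0.5670, 6.8660)
after link 4: o_4 = (-1.7721, -1.9306, 8.1651)
after link 5: o_5 = (0.6251, -2.2189, 9.6383)

0.625 -2.219 9.638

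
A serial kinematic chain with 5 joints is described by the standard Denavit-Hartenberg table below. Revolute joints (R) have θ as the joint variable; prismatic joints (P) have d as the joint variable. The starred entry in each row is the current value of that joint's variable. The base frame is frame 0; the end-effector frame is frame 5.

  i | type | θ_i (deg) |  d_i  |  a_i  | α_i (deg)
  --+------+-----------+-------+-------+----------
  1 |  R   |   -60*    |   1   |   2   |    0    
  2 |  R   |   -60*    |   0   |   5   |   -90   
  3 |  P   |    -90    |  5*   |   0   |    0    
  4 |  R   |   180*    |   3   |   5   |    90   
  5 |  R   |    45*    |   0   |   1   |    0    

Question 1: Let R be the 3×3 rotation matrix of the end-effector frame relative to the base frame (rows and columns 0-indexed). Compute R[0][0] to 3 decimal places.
End-effector x-axis (col 0 of R) = (0.6124,-0.3536,-0.7071)
R[0][0] = 0.6124

0.612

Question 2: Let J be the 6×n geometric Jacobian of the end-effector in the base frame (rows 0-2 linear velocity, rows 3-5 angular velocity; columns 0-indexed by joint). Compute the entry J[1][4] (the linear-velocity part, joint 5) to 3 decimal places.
-0.354

axis z_4 = (-0.5000,-0.8660,0.0000); lever o_n−o_4 = (0.6124,-0.3536,-0.7071)
cross product → J_v[:, 4] = (0.6124,-0.3536,0.7071)
J_ω[:, 4] = z_4
entry J[1][4] = -0.3536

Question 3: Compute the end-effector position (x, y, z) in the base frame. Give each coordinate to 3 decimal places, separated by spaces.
after link 1: o_1 = (1.0000, -1.7321, 1.0000)
after link 2: o_2 = (-1.5000, -6.0622, 1.0000)
after link 3: o_3 = (2.8301, -8.5622, 1.0000)
after link 4: o_4 = (5.4282, -10.0622, -4.0000)
after link 5: o_5 = (6.0406, -10.4157, -4.7071)

6.041 -10.416 -4.707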